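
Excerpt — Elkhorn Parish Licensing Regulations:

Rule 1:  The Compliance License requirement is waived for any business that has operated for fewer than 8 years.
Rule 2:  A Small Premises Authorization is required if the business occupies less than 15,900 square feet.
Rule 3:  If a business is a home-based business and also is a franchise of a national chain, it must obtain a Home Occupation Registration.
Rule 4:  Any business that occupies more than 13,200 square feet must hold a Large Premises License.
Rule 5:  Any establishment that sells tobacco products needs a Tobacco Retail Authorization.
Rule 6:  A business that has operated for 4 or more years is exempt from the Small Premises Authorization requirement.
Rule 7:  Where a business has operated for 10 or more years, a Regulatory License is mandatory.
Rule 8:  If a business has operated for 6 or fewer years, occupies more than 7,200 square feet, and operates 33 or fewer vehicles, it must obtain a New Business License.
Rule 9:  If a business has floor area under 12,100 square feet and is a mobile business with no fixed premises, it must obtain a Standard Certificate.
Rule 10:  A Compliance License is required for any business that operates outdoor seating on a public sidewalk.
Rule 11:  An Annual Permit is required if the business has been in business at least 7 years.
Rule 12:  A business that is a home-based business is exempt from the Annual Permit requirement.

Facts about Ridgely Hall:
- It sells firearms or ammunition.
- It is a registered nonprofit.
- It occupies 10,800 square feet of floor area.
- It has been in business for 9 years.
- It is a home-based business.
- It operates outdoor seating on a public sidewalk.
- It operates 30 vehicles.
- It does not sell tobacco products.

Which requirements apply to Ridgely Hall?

Compliance License

Rule 1: years in business 9 ≥ 8 → Compliance License exemption does not apply.
Rule 2: floor area 10,800 square feet < 15,900 square feet → Small Premises Authorization required.
Rule 3: is a home-based business; is a registered nonprofit (not: is a franchise of a national chain) → Home Occupation Registration not required.
Rule 4: floor area 10,800 square feet ≤ 13,200 square feet → Large Premises License not required.
Rule 5: does not sell tobacco products → Tobacco Retail Authorization not required.
Rule 6: years in business 9 ≥ 4 → exempt from Small Premises Authorization.
Rule 7: years in business 9 < 10 → Regulatory License not required.
Rule 8: years in business 9 > 6; floor area 10,800 square feet > 7,200 square feet; vehicles 30 ≤ 33 → New Business License not required.
Rule 9: floor area 10,800 square feet < 12,100 square feet; is a home-based business (not: is a mobile business with no fixed premises) → Standard Certificate not required.
Rule 10: operates outdoor seating on a public sidewalk → Compliance License required.
Rule 11: years in business 9 ≥ 7 → Annual Permit required.
Rule 12: is a home-based business → exempt from Annual Permit.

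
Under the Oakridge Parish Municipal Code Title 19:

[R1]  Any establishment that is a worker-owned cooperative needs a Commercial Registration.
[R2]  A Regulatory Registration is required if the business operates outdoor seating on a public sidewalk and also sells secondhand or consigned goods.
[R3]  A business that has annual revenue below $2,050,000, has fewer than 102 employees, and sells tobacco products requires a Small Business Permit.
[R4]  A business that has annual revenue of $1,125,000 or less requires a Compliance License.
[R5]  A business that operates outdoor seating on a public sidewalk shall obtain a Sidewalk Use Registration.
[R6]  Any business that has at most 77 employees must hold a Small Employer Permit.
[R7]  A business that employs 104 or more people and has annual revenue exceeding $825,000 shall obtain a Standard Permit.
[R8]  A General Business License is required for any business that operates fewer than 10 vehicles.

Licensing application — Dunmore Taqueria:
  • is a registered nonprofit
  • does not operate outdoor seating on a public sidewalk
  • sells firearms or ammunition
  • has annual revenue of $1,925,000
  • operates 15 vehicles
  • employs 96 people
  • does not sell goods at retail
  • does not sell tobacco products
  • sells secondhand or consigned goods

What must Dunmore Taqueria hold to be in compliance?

None

[R1] is a registered nonprofit (not: is a worker-owned cooperative) → Commercial Registration not required.
[R2] does not operate outdoor seating on a public sidewalk; sells secondhand or consigned goods → Regulatory Registration not required.
[R3] revenue $1,925,000 < $2,050,000; employees 96 < 102; does not sell tobacco products → Small Business Permit not required.
[R4] revenue $1,925,000 > $1,125,000 → Compliance License not required.
[R5] does not operate outdoor seating on a public sidewalk → Sidewalk Use Registration not required.
[R6] employees 96 > 77 → Small Employer Permit not required.
[R7] employees 96 < 104; revenue $1,925,000 > $825,000 → Standard Permit not required.
[R8] vehicles 15 ≥ 10 → General Business License not required.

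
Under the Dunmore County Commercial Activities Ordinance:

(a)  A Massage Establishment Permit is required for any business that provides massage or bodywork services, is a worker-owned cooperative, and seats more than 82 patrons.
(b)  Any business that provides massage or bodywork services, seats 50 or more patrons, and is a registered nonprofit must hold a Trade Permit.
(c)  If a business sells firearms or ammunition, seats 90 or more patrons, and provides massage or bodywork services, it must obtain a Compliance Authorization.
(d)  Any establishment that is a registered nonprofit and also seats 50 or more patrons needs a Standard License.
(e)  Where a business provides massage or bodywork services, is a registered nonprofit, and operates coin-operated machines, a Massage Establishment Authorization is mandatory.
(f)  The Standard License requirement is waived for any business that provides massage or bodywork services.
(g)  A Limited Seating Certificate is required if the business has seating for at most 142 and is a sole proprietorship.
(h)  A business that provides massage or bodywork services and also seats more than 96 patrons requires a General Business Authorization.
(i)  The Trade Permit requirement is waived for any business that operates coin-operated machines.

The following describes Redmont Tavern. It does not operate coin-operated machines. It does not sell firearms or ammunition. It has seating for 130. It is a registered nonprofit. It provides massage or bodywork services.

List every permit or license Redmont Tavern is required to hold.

General Business Authorization, Trade Permit

(a) provides massage or bodywork services; is a registered nonprofit (not: is a worker-owned cooperative); seating 130 > 82 → Massage Establishment Permit not required.
(b) provides massage or bodywork services; seating 130 ≥ 50; is a registered nonprofit → Trade Permit required.
(c) does not sell firearms or ammunition; seating 130 ≥ 90; provides massage or bodywork services → Compliance Authorization not required.
(d) is a registered nonprofit; seating 130 ≥ 50 → Standard License required.
(e) provides massage or bodywork services; is a registered nonprofit; does not operate coin-operated machines → Massage Establishment Authorization not required.
(f) provides massage or bodywork services → exempt from Standard License.
(g) seating 130 ≤ 142; is a registered nonprofit (not: is a sole proprietorship) → Limited Seating Certificate not required.
(h) provides massage or bodywork services; seating 130 > 96 → General Business Authorization required.
(i) does not operate coin-operated machines → Trade Permit exemption does not apply.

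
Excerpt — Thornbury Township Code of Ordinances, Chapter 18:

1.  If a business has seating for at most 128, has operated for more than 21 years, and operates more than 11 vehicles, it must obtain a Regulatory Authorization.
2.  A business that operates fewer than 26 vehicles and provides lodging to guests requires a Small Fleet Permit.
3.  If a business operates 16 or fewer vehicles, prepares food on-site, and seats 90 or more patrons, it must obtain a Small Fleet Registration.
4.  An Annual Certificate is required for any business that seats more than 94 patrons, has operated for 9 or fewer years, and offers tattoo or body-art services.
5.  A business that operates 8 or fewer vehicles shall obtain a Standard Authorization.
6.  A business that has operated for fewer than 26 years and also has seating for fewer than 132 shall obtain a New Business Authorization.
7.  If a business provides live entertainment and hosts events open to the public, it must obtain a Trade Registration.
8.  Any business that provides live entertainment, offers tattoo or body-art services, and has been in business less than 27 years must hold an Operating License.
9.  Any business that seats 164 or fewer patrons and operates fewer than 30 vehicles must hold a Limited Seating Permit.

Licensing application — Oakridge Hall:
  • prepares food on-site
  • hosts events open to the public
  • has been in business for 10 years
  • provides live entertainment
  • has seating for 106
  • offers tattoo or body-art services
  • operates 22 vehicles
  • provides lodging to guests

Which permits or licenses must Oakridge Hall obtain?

1. seating 106 ≤ 128; years in business 10 ≤ 21; vehicles 22 > 11 → Regulatory Authorization not required.
2. vehicles 22 < 26; provides lodging to guests → Small Fleet Permit required.
3. vehicles 22 > 16; prepares food on-site; seating 106 ≥ 90 → Small Fleet Registration not required.
4. seating 106 > 94; years in business 10 > 9; offers tattoo or body-art services → Annual Certificate not required.
5. vehicles 22 > 8 → Standard Authorization not required.
6. years in business 10 < 26; seating 106 < 132 → New Business Authorization required.
7. provides live entertainment; hosts events open to the public → Trade Registration required.
8. provides live entertainment; offers tattoo or body-art services; years in business 10 < 27 → Operating License required.
9. seating 106 ≤ 164; vehicles 22 < 30 → Limited Seating Permit required.

Limited Seating Permit, New Business Authorization, Operating License, Small Fleet Permit, Trade Registration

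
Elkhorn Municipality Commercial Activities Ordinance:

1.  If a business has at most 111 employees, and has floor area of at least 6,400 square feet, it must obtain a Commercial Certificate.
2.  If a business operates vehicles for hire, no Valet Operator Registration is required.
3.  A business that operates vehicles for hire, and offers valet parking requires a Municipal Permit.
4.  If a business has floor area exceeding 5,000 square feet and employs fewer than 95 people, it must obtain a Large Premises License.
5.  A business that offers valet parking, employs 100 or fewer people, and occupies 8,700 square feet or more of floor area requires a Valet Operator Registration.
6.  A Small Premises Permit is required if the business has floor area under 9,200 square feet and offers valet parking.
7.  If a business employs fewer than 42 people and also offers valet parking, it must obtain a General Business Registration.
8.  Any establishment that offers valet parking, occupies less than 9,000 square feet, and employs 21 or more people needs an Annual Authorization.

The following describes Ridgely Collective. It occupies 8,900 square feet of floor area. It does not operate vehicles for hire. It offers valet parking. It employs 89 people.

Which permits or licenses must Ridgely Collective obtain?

1. employees 89 ≤ 111; floor area 8,900 square feet ≥ 6,400 square feet → Commercial Certificate required.
2. does not operate vehicles for hire → Valet Operator Registration exemption does not apply.
3. does not operate vehicles for hire; offers valet parking → Municipal Permit not required.
4. floor area 8,900 square feet > 5,000 square feet; employees 89 < 95 → Large Premises License required.
5. offers valet parking; employees 89 ≤ 100; floor area 8,900 square feet ≥ 8,700 square feet → Valet Operator Registration required.
6. floor area 8,900 square feet < 9,200 square feet; offers valet parking → Small Premises Permit required.
7. employees 89 ≥ 42; offers valet parking → General Business Registration not required.
8. offers valet parking; floor area 8,900 square feet < 9,000 square feet; employees 89 ≥ 21 → Annual Authorization required.

Annual Authorization, Commercial Certificate, Large Premises License, Small Premises Permit, Valet Operator Registration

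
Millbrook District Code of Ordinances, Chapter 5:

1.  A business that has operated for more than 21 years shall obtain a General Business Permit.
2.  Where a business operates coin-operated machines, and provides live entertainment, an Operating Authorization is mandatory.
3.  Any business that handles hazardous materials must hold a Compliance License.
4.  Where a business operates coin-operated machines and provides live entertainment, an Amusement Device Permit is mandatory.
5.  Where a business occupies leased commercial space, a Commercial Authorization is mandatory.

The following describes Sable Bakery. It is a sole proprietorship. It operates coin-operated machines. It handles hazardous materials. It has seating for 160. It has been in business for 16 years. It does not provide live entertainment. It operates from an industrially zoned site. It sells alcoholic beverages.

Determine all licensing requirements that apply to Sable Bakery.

1. years in business 16 ≤ 21 → General Business Permit not required.
2. operates coin-operated machines; does not provide live entertainment → Operating Authorization not required.
3. handles hazardous materials → Compliance License required.
4. operates coin-operated machines; does not provide live entertainment → Amusement Device Permit not required.
5. operates from an industrially zoned site (not: occupies leased commercial space) → Commercial Authorization not required.

Compliance License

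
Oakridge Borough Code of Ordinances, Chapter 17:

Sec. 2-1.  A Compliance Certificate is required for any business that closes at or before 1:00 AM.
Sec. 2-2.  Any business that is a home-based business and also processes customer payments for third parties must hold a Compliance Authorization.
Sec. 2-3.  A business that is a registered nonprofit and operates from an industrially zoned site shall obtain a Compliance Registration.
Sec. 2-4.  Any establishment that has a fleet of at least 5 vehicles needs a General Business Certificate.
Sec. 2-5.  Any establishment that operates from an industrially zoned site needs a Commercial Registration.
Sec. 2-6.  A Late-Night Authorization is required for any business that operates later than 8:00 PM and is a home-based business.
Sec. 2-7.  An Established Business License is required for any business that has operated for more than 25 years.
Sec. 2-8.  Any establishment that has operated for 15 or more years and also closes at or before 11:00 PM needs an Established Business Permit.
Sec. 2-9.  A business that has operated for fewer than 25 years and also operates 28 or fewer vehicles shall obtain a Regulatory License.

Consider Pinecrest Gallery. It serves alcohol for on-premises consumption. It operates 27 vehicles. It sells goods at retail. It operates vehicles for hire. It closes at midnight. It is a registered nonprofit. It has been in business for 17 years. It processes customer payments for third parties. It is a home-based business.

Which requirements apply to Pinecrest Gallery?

Compliance Authorization, Compliance Certificate, General Business Certificate, Late-Night Authorization, Regulatory License

Sec. 2-1. closes midnight, at/before 1:00 AM → Compliance Certificate required.
Sec. 2-2. is a home-based business; processes customer payments for third parties → Compliance Authorization required.
Sec. 2-3. is a registered nonprofit; is a home-based business (not: operates from an industrially zoned site) → Compliance Registration not required.
Sec. 2-4. vehicles 27 ≥ 5 → General Business Certificate required.
Sec. 2-5. is a home-based business (not: operates from an industrially zoned site) → Commercial Registration not required.
Sec. 2-6. closes midnight, after 8:00 PM; is a home-based business → Late-Night Authorization required.
Sec. 2-7. years in business 17 ≤ 25 → Established Business License not required.
Sec. 2-8. years in business 17 ≥ 15; closes midnight, after 11:00 PM → Established Business Permit not required.
Sec. 2-9. years in business 17 < 25; vehicles 27 ≤ 28 → Regulatory License required.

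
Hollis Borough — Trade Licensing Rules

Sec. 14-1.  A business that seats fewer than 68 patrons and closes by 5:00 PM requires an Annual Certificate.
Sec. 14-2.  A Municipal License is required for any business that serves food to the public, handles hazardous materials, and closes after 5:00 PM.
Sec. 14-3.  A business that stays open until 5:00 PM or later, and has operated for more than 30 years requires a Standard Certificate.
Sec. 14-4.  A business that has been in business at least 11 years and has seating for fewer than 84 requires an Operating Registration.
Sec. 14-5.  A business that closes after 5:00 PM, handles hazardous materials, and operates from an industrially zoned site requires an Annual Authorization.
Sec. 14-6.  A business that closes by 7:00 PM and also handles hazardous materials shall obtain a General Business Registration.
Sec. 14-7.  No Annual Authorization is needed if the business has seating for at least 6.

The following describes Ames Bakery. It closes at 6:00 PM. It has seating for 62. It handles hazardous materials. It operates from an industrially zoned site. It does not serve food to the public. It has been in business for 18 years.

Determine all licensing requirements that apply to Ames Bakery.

Sec. 14-1. seating 62 < 68; closes 6:00 PM, after 5:00 PM → Annual Certificate not required.
Sec. 14-2. does not serve food to the public; handles hazardous materials; closes 6:00 PM, after 5:00 PM → Municipal License not required.
Sec. 14-3. closes 6:00 PM, after 5:00 PM; years in business 18 ≤ 30 → Standard Certificate not required.
Sec. 14-4. years in business 18 ≥ 11; seating 62 < 84 → Operating Registration required.
Sec. 14-5. closes 6:00 PM, after 5:00 PM; handles hazardous materials; operates from an industrially zoned site → Annual Authorization required.
Sec. 14-6. closes 6:00 PM, at/before 7:00 PM; handles hazardous materials → General Business Registration required.
Sec. 14-7. seating 62 ≥ 6 → exempt from Annual Authorization.

General Business Registration, Operating Registration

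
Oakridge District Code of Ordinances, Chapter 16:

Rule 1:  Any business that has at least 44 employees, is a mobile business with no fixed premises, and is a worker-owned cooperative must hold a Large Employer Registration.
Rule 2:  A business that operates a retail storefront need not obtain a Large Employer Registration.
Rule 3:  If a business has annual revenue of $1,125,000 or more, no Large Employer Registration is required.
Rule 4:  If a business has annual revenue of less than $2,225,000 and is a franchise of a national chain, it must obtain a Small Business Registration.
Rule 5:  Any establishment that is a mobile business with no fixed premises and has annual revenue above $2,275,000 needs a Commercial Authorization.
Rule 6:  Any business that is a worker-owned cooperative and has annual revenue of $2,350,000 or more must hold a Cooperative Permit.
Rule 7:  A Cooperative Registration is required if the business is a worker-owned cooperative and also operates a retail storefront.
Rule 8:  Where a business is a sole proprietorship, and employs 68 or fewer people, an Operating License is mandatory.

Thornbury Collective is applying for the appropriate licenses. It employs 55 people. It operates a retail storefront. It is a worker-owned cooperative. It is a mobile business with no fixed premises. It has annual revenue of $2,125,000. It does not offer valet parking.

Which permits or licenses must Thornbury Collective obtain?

Cooperative Registration

Rule 1: employees 55 ≥ 44; is a mobile business with no fixed premises; is a worker-owned cooperative → Large Employer Registration required.
Rule 2: operates a retail storefront → exempt from Large Employer Registration.
Rule 3: revenue $2,125,000 ≥ $1,125,000 → exempt from Large Employer Registration.
Rule 4: revenue $2,125,000 < $2,225,000; is a worker-owned cooperative (not: is a franchise of a national chain) → Small Business Registration not required.
Rule 5: is a mobile business with no fixed premises; revenue $2,125,000 ≤ $2,275,000 → Commercial Authorization not required.
Rule 6: is a worker-owned cooperative; revenue $2,125,000 < $2,350,000 → Cooperative Permit not required.
Rule 7: is a worker-owned cooperative; operates a retail storefront → Cooperative Registration required.
Rule 8: is a worker-owned cooperative (not: is a sole proprietorship); employees 55 ≤ 68 → Operating License not required.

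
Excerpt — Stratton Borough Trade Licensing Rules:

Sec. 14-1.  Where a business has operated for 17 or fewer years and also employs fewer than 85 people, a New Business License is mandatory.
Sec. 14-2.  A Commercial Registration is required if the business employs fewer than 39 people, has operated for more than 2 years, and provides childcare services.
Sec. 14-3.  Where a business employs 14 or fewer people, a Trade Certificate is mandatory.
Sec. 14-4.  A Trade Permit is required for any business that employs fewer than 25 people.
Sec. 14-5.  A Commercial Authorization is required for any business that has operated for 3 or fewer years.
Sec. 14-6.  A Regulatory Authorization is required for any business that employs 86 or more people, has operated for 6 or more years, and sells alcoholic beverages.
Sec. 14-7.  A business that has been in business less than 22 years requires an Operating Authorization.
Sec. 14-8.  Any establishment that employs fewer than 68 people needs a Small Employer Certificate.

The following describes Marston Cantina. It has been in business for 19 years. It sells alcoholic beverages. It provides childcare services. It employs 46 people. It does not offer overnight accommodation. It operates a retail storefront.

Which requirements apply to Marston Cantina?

Operating Authorization, Small Employer Certificate

Sec. 14-1. years in business 19 > 17; employees 46 < 85 → New Business License not required.
Sec. 14-2. employees 46 ≥ 39; years in business 19 > 2; provides childcare services → Commercial Registration not required.
Sec. 14-3. employees 46 > 14 → Trade Certificate not required.
Sec. 14-4. employees 46 ≥ 25 → Trade Permit not required.
Sec. 14-5. years in business 19 > 3 → Commercial Authorization not required.
Sec. 14-6. employees 46 < 86; years in business 19 ≥ 6; sells alcoholic beverages → Regulatory Authorization not required.
Sec. 14-7. years in business 19 < 22 → Operating Authorization required.
Sec. 14-8. employees 46 < 68 → Small Employer Certificate required.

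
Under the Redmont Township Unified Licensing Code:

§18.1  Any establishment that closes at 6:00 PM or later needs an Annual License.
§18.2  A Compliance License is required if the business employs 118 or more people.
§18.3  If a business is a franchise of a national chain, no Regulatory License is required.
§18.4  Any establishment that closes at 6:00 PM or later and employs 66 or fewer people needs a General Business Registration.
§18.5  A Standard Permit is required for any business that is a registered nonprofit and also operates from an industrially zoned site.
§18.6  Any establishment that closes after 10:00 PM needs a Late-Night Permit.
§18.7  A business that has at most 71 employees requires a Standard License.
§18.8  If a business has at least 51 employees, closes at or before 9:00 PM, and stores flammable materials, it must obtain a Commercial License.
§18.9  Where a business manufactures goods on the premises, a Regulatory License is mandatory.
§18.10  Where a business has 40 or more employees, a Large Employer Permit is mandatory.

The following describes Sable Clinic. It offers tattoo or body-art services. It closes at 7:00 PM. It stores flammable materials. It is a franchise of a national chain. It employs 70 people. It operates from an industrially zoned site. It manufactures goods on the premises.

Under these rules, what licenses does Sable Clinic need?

Annual License, Commercial License, Large Employer Permit, Standard License

§18.1 closes 7:00 PM, after 6:00 PM → Annual License required.
§18.2 employees 70 < 118 → Compliance License not required.
§18.3 is a franchise of a national chain → exempt from Regulatory License.
§18.4 closes 7:00 PM, after 6:00 PM; employees 70 > 66 → General Business Registration not required.
§18.5 is a franchise of a national chain (not: is a registered nonprofit); operates from an industrially zoned site → Standard Permit not required.
§18.6 closes 7:00 PM, at/before 10:00 PM → Late-Night Permit not required.
§18.7 employees 70 ≤ 71 → Standard License required.
§18.8 employees 70 ≥ 51; closes 7:00 PM, at/before 9:00 PM; stores flammable materials → Commercial License required.
§18.9 manufactures goods on the premises → Regulatory License required.
§18.10 employees 70 ≥ 40 → Large Employer Permit required.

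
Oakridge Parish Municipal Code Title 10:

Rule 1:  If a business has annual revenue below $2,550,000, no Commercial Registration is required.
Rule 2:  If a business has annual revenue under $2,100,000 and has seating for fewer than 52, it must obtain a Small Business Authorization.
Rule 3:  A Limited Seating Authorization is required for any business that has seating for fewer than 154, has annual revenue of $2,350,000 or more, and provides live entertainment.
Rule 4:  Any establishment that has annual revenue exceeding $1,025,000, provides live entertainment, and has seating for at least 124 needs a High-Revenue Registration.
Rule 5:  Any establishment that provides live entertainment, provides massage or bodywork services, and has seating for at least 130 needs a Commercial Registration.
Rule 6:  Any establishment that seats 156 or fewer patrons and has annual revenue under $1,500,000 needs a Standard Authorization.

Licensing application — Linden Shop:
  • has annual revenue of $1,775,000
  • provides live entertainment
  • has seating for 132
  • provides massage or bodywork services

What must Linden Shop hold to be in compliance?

Rule 1: revenue $1,775,000 < $2,550,000 → exempt from Commercial Registration.
Rule 2: revenue $1,775,000 < $2,100,000; seating 132 ≥ 52 → Small Business Authorization not required.
Rule 3: seating 132 < 154; revenue $1,775,000 < $2,350,000; provides live entertainment → Limited Seating Authorization not required.
Rule 4: revenue $1,775,000 > $1,025,000; provides live entertainment; seating 132 ≥ 124 → High-Revenue Registration required.
Rule 5: provides live entertainment; provides massage or bodywork services; seating 132 ≥ 130 → Commercial Registration required.
Rule 6: seating 132 ≤ 156; revenue $1,775,000 ≥ $1,500,000 → Standard Authorization not required.

High-Revenue Registration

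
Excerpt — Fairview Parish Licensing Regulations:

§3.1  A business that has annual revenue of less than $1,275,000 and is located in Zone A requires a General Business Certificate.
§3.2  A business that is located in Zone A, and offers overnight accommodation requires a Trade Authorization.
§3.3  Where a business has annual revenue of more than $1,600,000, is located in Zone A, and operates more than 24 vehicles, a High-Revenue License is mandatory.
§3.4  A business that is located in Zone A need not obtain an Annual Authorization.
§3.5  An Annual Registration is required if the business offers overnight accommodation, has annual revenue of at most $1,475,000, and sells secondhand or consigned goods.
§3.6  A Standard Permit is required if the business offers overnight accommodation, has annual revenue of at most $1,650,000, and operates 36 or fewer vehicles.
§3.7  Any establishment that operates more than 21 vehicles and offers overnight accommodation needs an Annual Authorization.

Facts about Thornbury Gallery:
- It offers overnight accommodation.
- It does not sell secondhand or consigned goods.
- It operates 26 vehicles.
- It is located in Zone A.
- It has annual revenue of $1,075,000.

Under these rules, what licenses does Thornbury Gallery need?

General Business Certificate, Standard Permit, Trade Authorization

§3.1 revenue $1,075,000 < $1,275,000; is located in Zone A → General Business Certificate required.
§3.2 is located in Zone A; offers overnight accommodation → Trade Authorization required.
§3.3 revenue $1,075,000 ≤ $1,600,000; is located in Zone A; vehicles 26 > 24 → High-Revenue License not required.
§3.4 is located in Zone A → exempt from Annual Authorization.
§3.5 offers overnight accommodation; revenue $1,075,000 ≤ $1,475,000; does not sell secondhand or consigned goods → Annual Registration not required.
§3.6 offers overnight accommodation; revenue $1,075,000 ≤ $1,650,000; vehicles 26 ≤ 36 → Standard Permit required.
§3.7 vehicles 26 > 21; offers overnight accommodation → Annual Authorization required.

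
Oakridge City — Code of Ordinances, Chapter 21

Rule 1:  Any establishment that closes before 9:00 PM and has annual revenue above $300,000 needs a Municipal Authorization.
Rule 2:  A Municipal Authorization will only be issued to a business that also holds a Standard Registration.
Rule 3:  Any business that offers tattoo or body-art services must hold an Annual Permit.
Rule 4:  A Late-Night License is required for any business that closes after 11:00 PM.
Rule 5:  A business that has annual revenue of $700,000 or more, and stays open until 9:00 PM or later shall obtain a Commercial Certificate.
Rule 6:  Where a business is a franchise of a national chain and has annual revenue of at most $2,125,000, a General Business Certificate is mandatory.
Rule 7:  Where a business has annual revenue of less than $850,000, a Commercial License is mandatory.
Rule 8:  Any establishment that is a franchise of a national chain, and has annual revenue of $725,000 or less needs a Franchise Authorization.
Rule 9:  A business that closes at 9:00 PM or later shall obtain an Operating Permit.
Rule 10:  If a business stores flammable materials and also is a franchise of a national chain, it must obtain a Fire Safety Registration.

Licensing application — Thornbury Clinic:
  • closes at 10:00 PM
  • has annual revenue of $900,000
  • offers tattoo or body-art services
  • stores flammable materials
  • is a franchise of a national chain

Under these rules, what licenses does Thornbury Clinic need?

Rule 1: closes 10:00 PM, after 9:00 PM; revenue $900,000 > $300,000 → Municipal Authorization not required.
Rule 2: Municipal Authorization is not required → no effect.
Rule 3: offers tattoo or body-art services → Annual Permit required.
Rule 4: closes 10:00 PM, at/before 11:00 PM → Late-Night License not required.
Rule 5: revenue $900,000 ≥ $700,000; closes 10:00 PM, after 9:00 PM → Commercial Certificate required.
Rule 6: is a franchise of a national chain; revenue $900,000 ≤ $2,125,000 → General Business Certificate required.
Rule 7: revenue $900,000 ≥ $850,000 → Commercial License not required.
Rule 8: is a franchise of a national chain; revenue $900,000 > $725,000 → Franchise Authorization not required.
Rule 9: closes 10:00 PM, after 9:00 PM → Operating Permit required.
Rule 10: stores flammable materials; is a franchise of a national chain → Fire Safety Registration required.

Annual Permit, Commercial Certificate, Fire Safety Registration, General Business Certificate, Operating Permit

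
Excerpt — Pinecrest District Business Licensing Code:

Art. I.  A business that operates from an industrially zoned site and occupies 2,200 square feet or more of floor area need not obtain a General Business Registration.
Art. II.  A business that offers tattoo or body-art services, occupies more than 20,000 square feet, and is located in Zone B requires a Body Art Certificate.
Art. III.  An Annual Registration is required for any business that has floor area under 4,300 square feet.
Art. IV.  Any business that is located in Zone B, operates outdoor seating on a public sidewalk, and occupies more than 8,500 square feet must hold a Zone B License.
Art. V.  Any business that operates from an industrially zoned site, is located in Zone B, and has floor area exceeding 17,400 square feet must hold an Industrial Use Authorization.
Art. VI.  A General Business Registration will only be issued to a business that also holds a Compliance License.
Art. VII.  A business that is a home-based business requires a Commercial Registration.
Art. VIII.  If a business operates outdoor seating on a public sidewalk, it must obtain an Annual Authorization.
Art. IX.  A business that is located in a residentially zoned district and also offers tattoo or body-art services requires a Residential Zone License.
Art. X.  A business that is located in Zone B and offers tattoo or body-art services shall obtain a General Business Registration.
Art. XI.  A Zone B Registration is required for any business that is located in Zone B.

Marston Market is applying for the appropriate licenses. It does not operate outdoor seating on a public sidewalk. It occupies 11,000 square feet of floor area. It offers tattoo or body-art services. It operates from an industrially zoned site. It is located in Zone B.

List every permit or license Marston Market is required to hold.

Zone B Registration

Art. I. operates from an industrially zoned site; floor area 11,000 square feet ≥ 2,200 square feet → exempt from General Business Registration.
Art. II. offers tattoo or body-art services; floor area 11,000 square feet ≤ 20,000 square feet; is located in Zone B → Body Art Certificate not required.
Art. III. floor area 11,000 square feet ≥ 4,300 square feet → Annual Registration not required.
Art. IV. is located in Zone B; does not operate outdoor seating on a public sidewalk; floor area 11,000 square feet > 8,500 square feet → Zone B License not required.
Art. V. operates from an industrially zoned site; is located in Zone B; floor area 11,000 square feet ≤ 17,400 square feet → Industrial Use Authorization not required.
Art. VI. General Business Registration is not required → no effect.
Art. VII. operates from an industrially zoned site (not: is a home-based business) → Commercial Registration not required.
Art. VIII. does not operate outdoor seating on a public sidewalk → Annual Authorization not required.
Art. IX. is located in Zone B (not: is located in a residentially zoned district); offers tattoo or body-art services → Residential Zone License not required.
Art. X. is located in Zone B; offers tattoo or body-art services → General Business Registration required.
Art. XI. is located in Zone B → Zone B Registration required.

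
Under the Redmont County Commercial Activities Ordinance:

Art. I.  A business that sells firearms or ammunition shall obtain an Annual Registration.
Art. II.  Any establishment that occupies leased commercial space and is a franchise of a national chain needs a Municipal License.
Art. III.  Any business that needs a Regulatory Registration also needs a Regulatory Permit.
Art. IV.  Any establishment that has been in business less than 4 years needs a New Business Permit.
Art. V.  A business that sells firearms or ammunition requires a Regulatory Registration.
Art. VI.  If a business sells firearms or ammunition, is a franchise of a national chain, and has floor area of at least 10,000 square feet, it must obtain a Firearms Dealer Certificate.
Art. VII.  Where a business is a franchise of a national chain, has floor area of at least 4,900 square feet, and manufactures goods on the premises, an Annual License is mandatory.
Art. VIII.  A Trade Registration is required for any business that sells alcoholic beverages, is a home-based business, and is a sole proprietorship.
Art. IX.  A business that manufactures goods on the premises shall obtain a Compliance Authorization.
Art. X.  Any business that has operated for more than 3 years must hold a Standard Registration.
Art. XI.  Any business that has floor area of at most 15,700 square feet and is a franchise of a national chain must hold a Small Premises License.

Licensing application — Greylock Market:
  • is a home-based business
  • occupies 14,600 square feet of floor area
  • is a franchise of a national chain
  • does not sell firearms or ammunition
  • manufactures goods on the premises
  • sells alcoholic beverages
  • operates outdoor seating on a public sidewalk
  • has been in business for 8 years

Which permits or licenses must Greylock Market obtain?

Annual License, Compliance Authorization, Small Premises License, Standard Registration

Art. I. does not sell firearms or ammunition → Annual Registration not required.
Art. II. is a home-based business (not: occupies leased commercial space); is a franchise of a national chain → Municipal License not required.
Art. III. Regulatory Registration is not required → no effect.
Art. IV. years in business 8 ≥ 4 → New Business Permit not required.
Art. V. does not sell firearms or ammunition → Regulatory Registration not required.
Art. VI. does not sell firearms or ammunition; is a franchise of a national chain; floor area 14,600 square feet ≥ 10,000 square feet → Firearms Dealer Certificate not required.
Art. VII. is a franchise of a national chain; floor area 14,600 square feet ≥ 4,900 square feet; manufactures goods on the premises → Annual License required.
Art. VIII. sells alcoholic beverages; is a home-based business; is a franchise of a national chain (not: is a sole proprietorship) → Trade Registration not required.
Art. IX. manufactures goods on the premises → Compliance Authorization required.
Art. X. years in business 8 > 3 → Standard Registration required.
Art. XI. floor area 14,600 square feet ≤ 15,700 square feet; is a franchise of a national chain → Small Premises License required.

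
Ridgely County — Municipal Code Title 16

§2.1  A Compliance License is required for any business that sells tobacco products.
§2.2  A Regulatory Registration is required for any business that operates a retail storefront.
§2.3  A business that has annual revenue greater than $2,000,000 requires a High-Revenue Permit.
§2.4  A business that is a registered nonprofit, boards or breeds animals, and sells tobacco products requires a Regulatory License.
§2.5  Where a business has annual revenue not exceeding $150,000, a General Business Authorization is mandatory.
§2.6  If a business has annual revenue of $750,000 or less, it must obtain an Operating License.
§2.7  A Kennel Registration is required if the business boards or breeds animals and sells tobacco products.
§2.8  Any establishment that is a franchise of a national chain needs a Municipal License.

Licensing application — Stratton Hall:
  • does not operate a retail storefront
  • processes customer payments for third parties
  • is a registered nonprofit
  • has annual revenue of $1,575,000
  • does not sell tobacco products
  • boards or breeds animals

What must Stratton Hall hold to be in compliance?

None

§2.1 does not sell tobacco products → Compliance License not required.
§2.2 does not operate a retail storefront → Regulatory Registration not required.
§2.3 revenue $1,575,000 ≤ $2,000,000 → High-Revenue Permit not required.
§2.4 is a registered nonprofit; boards or breeds animals; does not sell tobacco products → Regulatory License not required.
§2.5 revenue $1,575,000 > $150,000 → General Business Authorization not required.
§2.6 revenue $1,575,000 > $750,000 → Operating License not required.
§2.7 boards or breeds animals; does not sell tobacco products → Kennel Registration not required.
§2.8 is a registered nonprofit (not: is a franchise of a national chain) → Municipal License not required.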